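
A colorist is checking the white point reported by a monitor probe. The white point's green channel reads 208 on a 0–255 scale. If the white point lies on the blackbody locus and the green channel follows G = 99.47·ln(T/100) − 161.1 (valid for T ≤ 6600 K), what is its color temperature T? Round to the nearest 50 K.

ln t = (208 + 161.1) / 99.47 = 3.7107.
t = e^3.7107 = 40.881.
T = 100·t = 4088 K → 4100 K to the nearest 50 K.

4100 K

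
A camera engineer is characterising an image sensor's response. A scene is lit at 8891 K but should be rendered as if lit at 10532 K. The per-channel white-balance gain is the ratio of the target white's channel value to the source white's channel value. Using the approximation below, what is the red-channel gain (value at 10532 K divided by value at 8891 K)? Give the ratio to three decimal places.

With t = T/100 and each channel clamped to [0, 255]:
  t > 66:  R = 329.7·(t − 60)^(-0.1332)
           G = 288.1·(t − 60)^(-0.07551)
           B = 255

At 8891 K (t = 88.91):
  R = 329.7·(88.91 − 60)^(-0.1332) = 329.7·28.91^(-0.1332) = 329.7·0.63883 = 210.624.
At 10532 K (t = 105.32):
  R = 329.7·(105.32 − 60)^(-0.1332) = 329.7·45.32^(-0.1332) = 329.7·0.60170 = 198.381.
Gain = 198.381 / 210.624 = 0.9419 → 0.942.

0.942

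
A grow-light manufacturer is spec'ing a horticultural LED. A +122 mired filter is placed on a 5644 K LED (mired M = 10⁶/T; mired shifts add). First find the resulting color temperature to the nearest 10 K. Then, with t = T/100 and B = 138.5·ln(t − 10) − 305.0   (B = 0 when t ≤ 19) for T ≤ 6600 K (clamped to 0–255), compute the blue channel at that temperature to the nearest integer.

132

M_in = 10⁶/5644 = 177.18; M_out = 177.18 + (+122) = 299.18.
T_out = 10⁶/299.18 = 3342.5 K → 3340 K; t = 33.4.
B = 138.5·ln(33.4 − 10) − 305.0 = 138.5·ln 23.4 − 305.0 = 138.5·3.1527 − 305.0 = 131.654.
Rounded: 132.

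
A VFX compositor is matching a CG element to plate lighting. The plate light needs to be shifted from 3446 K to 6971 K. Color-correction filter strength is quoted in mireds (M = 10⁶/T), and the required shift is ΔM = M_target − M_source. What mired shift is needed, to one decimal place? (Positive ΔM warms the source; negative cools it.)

-146.7 mireds

M_source = 10⁶/3446 = 290.192; M_target = 10⁶/6971 = 143.451.
ΔM = 143.451 − 290.192 = -146.740 → -146.7 mireds, a cooling shift.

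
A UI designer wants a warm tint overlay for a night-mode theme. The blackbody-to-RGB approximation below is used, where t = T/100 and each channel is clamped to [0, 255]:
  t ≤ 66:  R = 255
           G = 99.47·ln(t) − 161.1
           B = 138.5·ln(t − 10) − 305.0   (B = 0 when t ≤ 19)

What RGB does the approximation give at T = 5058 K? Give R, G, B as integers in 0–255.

t = 5058/100 = 50.58; the t ≤ 66 branch applies.
R = 255 by definition for t ≤ 66.
G = 99.47·ln 50.58 − 161.1 = 99.47·3.9236 − 161.1 = 229.176.
B = 138.5·ln(50.58 − 10) − 305.0 = 138.5·ln 40.58 − 305.0 = 138.5·3.7033 − 305.0 = 207.904.
Rounded: (255, 229, 208).

R=255, G=229, B=208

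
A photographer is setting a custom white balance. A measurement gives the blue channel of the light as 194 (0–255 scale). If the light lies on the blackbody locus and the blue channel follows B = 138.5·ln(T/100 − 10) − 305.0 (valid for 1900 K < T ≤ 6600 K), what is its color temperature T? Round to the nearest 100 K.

4700 K

ln(t − 10) = (194 + 305.0) / 138.5 = 3.6029.
t − 10 = e^3.6029 = 36.704, so t = 46.704.
T = 100·t = 4670 K → 4700 K to the nearest 100 K.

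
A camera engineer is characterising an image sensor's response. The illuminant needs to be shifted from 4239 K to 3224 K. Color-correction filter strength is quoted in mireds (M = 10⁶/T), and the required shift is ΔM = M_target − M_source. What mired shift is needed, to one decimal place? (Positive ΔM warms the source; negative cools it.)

M_source = 10⁶/4239 = 235.905; M_target = 10⁶/3224 = 310.174.
ΔM = 310.174 − 235.905 = 74.269 → +74.3 mireds, a warming shift.

+74.3 mireds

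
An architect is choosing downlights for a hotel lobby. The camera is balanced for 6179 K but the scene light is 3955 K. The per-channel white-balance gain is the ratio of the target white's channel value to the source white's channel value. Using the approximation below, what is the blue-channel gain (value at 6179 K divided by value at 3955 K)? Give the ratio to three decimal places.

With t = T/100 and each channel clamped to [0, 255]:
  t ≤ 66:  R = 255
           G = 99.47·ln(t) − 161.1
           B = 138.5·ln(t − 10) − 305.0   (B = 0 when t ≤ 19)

At 3955 K (t = 39.55):
  B = 138.5·ln(39.55 − 10) − 305.0 = 138.5·ln 29.55 − 305.0 = 138.5·3.3861 − 305.0 = 163.973.
At 6179 K (t = 61.79):
  B = 138.5·ln(61.79 − 10) − 305.0 = 138.5·ln 51.79 − 305.0 = 138.5·3.9472 − 305.0 = 241.687.
Gain = 241.687 / 163.973 = 1.4739 → 1.474.

1.474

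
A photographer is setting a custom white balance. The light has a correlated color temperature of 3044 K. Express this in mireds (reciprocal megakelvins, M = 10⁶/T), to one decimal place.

M = 10⁶ / 3044 = 328.515 → 328.5 mireds.

328.5 mireds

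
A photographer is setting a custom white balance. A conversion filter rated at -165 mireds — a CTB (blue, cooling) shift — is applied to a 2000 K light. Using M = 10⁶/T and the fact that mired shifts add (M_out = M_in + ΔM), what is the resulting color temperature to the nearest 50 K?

3000 K

M_in = 10⁶/2000 = 500.00 mireds.
M_out = 500.00 + (-165) = 335.00 mireds.
T_out = 10⁶/335.00 = 2985.1 K → 3000 K.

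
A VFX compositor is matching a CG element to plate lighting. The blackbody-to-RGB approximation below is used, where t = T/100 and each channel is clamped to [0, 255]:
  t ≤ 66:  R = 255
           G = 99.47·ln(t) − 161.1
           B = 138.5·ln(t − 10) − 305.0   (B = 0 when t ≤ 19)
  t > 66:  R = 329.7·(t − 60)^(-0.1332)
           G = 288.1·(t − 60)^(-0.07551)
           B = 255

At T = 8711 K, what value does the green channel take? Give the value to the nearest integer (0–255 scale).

225

t = 8711/100 = 87.11; the t > 66 branch applies.
G = 288.1·(87.11 − 60)^(-0.07551) = 288.1·27.11^(-0.07551) = 288.1·0.77944 = 224.558.
Rounded: 225.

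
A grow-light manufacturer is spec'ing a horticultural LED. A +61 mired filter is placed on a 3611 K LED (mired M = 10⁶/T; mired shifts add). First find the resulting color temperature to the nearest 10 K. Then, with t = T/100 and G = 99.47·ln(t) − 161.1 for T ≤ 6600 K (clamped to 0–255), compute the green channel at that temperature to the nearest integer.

M_in = 10⁶/3611 = 276.93; M_out = 276.93 + (+61) = 337.93.
T_out = 10⁶/337.93 = 2959.2 K → 2960 K; t = 29.6.
G = 99.47·ln 29.6 − 161.1 = 99.47·3.3878 − 161.1 = 175.882.
Rounded: 176.

176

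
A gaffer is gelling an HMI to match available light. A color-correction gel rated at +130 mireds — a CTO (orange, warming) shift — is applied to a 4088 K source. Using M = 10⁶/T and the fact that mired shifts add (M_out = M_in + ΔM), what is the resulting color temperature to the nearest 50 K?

2650 K

M_in = 10⁶/4088 = 244.62 mireds.
M_out = 244.62 + (+130) = 374.62 mireds.
T_out = 10⁶/374.62 = 2669.4 K → 2650 K.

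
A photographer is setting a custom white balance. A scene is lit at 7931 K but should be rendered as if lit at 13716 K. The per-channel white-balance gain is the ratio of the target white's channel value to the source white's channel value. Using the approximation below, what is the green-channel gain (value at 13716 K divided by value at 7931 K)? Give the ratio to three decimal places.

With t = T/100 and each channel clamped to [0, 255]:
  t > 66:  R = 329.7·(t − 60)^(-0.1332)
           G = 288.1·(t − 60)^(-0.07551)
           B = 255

0.901

At 7931 K (t = 79.31):
  G = 288.1·(79.31 − 60)^(-0.07551) = 288.1·19.31^(-0.07551) = 288.1·0.79967 = 230.385.
At 13716 K (t = 137.16):
  G = 288.1·(137.16 − 60)^(-0.07551) = 288.1·77.16^(-0.07551) = 288.1·0.72025 = 207.504.
Gain = 207.504 / 230.385 = 0.9007 → 0.901.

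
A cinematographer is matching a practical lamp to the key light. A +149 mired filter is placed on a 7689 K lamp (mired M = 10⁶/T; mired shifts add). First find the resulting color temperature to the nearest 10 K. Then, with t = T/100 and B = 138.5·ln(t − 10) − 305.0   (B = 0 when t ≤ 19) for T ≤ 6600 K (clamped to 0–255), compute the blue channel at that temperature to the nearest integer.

145

M_in = 10⁶/7689 = 130.06; M_out = 130.06 + (+149) = 279.06.
T_out = 10⁶/279.06 = 3583.5 K → 3580 K; t = 35.8.
B = 138.5·ln(35.8 − 10) − 305.0 = 138.5·ln 25.8 − 305.0 = 138.5·3.2504 − 305.0 = 145.177.
Rounded: 145.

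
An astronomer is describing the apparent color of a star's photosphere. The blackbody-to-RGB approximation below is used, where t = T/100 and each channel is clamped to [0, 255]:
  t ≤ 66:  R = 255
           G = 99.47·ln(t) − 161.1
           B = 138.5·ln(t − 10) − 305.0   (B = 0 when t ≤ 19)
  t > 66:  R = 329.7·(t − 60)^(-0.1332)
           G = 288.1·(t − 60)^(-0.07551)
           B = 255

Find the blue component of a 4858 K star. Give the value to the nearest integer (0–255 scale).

201

t = 4858/100 = 48.58; the t ≤ 66 branch applies.
B = 138.5·ln(48.58 − 10) − 305.0 = 138.5·ln 38.58 − 305.0 = 138.5·3.6527 − 305.0 = 200.904.
Rounded: 201.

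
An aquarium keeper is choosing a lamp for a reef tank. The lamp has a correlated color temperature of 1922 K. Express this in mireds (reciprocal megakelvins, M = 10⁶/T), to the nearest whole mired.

520 mireds

M = 10⁶ / 1922 = 520.291 → 520 mireds.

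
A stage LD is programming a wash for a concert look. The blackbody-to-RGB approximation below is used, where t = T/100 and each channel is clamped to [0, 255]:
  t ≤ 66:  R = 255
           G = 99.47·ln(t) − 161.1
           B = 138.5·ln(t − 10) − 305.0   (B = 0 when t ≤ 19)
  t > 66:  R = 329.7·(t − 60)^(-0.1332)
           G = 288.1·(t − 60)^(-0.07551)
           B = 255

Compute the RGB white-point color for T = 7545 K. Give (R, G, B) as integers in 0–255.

t = 7545/100 = 75.45; the t > 66 branch applies.
R = 329.7·(75.45 − 60)^(-0.1332) = 329.7·15.45^(-0.1332) = 329.7·0.69444 = 228.957.
G = 288.1·(75.45 − 60)^(-0.07551) = 288.1·15.45^(-0.07551) = 288.1·0.81325 = 234.297.
B = 255 by definition for t > 66.
Rounded: (229, 234, 255).

(229, 234, 255)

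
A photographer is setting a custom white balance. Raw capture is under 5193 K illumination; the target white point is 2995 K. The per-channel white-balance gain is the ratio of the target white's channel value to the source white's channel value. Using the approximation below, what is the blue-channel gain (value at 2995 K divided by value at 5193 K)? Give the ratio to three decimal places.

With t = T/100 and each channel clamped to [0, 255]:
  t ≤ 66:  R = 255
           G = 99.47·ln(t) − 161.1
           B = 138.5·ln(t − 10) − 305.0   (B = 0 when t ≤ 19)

At 5193 K (t = 51.93):
  B = 138.5·ln(51.93 − 10) − 305.0 = 138.5·ln 41.93 − 305.0 = 138.5·3.7360 − 305.0 = 212.436.
At 2995 K (t = 29.95):
  B = 138.5·ln(29.95 − 10) − 305.0 = 138.5·ln 19.95 − 305.0 = 138.5·2.9932 − 305.0 = 109.562.
Gain = 109.562 / 212.436 = 0.5157 → 0.516.

0.516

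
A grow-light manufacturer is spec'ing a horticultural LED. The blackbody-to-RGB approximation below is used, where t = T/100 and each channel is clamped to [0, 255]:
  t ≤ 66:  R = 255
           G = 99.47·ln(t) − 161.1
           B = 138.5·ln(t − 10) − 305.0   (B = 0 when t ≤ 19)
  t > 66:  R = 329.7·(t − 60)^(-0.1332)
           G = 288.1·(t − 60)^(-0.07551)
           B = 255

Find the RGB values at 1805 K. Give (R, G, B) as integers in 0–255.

t = 1805/100 = 18.05; the t ≤ 66 branch applies.
R = 255 by definition for t ≤ 66.
G = 99.47·ln 18.05 − 161.1 = 99.47·2.8931 − 161.1 = 126.681.
t = 18.05 ≤ 19, so B = 0.
Rounded: (255, 127, 0).

(255, 127, 0)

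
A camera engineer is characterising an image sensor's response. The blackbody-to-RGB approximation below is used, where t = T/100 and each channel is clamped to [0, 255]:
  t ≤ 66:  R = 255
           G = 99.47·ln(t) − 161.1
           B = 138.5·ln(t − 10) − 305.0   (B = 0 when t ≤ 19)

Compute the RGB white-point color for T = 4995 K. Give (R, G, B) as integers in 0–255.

(255, 228, 206)

t = 4995/100 = 49.95; the t ≤ 66 branch applies.
R = 255 by definition for t ≤ 66.
G = 99.47·ln 49.95 − 161.1 = 99.47·3.9110 − 161.1 = 227.929.
B = 138.5·ln(49.95 − 10) − 305.0 = 138.5·ln 39.95 − 305.0 = 138.5·3.6876 − 305.0 = 205.737.
Rounded: (255, 228, 206).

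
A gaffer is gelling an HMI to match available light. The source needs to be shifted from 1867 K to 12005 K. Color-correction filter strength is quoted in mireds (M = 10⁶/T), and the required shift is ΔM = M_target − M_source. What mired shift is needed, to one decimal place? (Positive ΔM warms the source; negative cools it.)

M_source = 10⁶/1867 = 535.619; M_target = 10⁶/12005 = 83.299.
ΔM = 83.299 − 535.619 = -452.320 → -452.3 mireds, a cooling shift.

-452.3 mireds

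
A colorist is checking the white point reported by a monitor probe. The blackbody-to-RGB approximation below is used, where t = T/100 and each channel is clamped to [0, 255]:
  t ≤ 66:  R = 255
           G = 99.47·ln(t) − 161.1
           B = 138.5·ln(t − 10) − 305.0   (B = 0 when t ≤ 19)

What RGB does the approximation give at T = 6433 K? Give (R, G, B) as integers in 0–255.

(255, 253, 248)

t = 6433/100 = 64.33; the t ≤ 66 branch applies.
R = 255 by definition for t ≤ 66.
G = 99.47·ln 64.33 − 161.1 = 99.47·4.1640 − 161.1 = 253.096.
B = 138.5·ln(64.33 − 10) − 305.0 = 138.5·ln 54.33 − 305.0 = 138.5·3.9951 − 305.0 = 248.318.
Rounded: (255, 253, 248).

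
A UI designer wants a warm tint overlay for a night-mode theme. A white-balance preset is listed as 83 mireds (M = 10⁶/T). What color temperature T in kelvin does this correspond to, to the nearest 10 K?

T = 10⁶ / 83 = 12048.19 K → 12050 K.

12050 K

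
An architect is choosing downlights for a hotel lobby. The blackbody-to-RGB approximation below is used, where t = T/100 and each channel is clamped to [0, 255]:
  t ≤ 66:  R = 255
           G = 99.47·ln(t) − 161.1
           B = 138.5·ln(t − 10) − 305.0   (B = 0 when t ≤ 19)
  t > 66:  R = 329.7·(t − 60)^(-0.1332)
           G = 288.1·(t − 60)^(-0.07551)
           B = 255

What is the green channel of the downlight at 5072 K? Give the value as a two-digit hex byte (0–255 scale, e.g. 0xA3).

0xE5

t = 5072/100 = 50.72; the t ≤ 66 branch applies.
G = 99.47·ln 50.72 − 161.1 = 99.47·3.9263 − 161.1 = 229.451.
Rounded: 229; in hex, 0xE5.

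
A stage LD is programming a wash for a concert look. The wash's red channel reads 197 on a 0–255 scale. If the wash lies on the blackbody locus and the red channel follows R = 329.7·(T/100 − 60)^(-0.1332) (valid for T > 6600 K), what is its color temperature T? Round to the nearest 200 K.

(t − 60)^(-0.1332) = 197/329.7 = 0.59751.
t − 60 = 0.59751^(1/-0.1332) = 0.59751^(-7.508) = 47.761, so t = 107.761.
T = 100·t = 10776 K → 10800 K to the nearest 200 K.

10800 K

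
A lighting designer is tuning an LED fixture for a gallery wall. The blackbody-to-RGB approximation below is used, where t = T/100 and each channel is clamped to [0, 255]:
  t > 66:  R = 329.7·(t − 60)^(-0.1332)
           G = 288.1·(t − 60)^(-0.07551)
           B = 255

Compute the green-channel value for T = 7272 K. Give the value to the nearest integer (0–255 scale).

t = 7272/100 = 72.72; the t > 66 branch applies.
G = 288.1·(72.72 − 60)^(-0.07551) = 288.1·12.72^(-0.07551) = 288.1·0.82528 = 237.763.
Rounded: 238.

238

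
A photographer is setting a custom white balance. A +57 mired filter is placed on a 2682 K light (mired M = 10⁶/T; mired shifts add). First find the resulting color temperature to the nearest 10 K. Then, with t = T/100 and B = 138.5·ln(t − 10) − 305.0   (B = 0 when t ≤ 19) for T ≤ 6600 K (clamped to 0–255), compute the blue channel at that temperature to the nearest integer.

M_in = 10⁶/2682 = 372.86; M_out = 372.86 + (+57) = 429.86.
T_out = 10⁶/429.86 = 2326.4 K → 2330 K; t = 23.3.
B = 138.5·ln(23.3 − 10) − 305.0 = 138.5·ln 13.3 − 305.0 = 138.5·2.5878 − 305.0 = 53.405.
Rounded: 53.

53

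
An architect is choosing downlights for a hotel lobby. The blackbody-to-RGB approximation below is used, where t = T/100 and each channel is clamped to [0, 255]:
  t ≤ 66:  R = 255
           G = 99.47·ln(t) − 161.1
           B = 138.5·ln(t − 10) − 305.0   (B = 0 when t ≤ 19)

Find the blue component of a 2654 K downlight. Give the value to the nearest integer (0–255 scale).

84

t = 2654/100 = 26.54; the t ≤ 66 branch applies.
B = 138.5·ln(26.54 − 10) − 305.0 = 138.5·ln 16.54 − 305.0 = 138.5·2.8058 − 305.0 = 83.601.
Rounded: 84.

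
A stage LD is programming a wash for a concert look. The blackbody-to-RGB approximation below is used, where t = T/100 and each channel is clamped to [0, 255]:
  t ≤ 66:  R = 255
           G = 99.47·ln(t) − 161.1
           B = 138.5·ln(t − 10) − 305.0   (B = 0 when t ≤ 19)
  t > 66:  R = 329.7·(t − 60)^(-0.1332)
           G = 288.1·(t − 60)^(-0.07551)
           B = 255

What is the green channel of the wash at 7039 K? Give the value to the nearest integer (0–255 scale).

241

t = 7039/100 = 70.39; the t > 66 branch applies.
G = 288.1·(70.39 − 60)^(-0.07551) = 288.1·10.39^(-0.07551) = 288.1·0.83798 = 241.423.
Rounded: 241.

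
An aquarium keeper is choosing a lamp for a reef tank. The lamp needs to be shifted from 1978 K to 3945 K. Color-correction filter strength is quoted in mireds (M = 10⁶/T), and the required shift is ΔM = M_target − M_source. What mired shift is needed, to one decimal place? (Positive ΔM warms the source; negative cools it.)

-252.1 mireds

M_source = 10⁶/1978 = 505.561; M_target = 10⁶/3945 = 253.485.
ΔM = 253.485 − 505.561 = -252.076 → -252.1 mireds, a cooling shift.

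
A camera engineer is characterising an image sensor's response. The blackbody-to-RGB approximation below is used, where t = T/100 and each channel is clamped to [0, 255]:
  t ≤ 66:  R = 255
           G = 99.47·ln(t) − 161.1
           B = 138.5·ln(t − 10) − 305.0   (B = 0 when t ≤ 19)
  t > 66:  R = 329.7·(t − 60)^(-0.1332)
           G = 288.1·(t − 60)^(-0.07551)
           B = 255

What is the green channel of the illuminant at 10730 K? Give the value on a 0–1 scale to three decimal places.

t = 10730/100 = 107.3; the t > 66 branch applies.
G = 288.1·(107.3 − 60)^(-0.07551) = 288.1·47.3^(-0.07551) = 288.1·0.74736 = 215.315.
On a 0–1 scale: 215.315/255 = 0.8444 → 0.844.

0.844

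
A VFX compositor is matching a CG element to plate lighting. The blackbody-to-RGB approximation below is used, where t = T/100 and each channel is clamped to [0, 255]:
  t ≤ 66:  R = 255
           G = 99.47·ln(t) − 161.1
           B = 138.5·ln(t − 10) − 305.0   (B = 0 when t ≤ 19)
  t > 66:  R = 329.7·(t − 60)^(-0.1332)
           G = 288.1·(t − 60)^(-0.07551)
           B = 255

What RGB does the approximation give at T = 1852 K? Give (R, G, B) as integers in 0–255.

(255, 129, 0)

t = 1852/100 = 18.52; the t ≤ 66 branch applies.
R = 255 by definition for t ≤ 66.
G = 99.47·ln 18.52 − 161.1 = 99.47·2.9189 − 161.1 = 129.238.
t = 18.52 ≤ 19, so B = 0.
Rounded: (255, 129, 0).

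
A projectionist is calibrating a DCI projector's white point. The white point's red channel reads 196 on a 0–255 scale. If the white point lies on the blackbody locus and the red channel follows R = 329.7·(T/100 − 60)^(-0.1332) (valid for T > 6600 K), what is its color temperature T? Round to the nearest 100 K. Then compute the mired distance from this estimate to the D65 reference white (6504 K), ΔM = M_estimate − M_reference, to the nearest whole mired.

-63 mireds

(t − 60)^(-0.1332) = 196/329.7 = 0.59448.
t − 60 = 0.59448^(1/-0.1332) = 0.59448^(-7.508) = 49.621, so t = 109.621.
T = 100·t = 10962 K → 11000 K to the nearest 100 K.
M_estimate = 10⁶/11000 = 90.91; M_reference = 10⁶/6504 = 153.75.
ΔM = 90.91 − 153.75 = -62.84 → -63 mireds.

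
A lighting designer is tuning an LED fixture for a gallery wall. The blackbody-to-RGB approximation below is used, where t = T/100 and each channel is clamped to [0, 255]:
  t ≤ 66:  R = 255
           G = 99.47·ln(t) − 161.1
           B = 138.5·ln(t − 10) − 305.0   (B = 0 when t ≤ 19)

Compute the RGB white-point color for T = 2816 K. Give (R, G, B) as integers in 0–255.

(255, 171, 97)

t = 2816/100 = 28.16; the t ≤ 66 branch applies.
R = 255 by definition for t ≤ 66.
G = 99.47·ln 28.16 − 161.1 = 99.47·3.3379 − 161.1 = 170.921.
B = 138.5·ln(28.16 − 10) − 305.0 = 138.5·ln 18.16 − 305.0 = 138.5·2.8992 − 305.0 = 96.542.
Rounded: (255, 171, 97).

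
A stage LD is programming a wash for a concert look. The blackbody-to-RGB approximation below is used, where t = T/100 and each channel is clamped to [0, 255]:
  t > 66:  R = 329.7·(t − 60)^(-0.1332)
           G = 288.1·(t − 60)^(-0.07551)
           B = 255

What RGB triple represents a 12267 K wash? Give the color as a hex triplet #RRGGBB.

t = 12267/100 = 122.67; the t > 66 branch applies.
R = 329.7·(122.67 − 60)^(-0.1332) = 329.7·62.67^(-0.1332) = 329.7·0.57628 = 189.999.
G = 288.1·(122.67 − 60)^(-0.07551) = 288.1·62.67^(-0.07551) = 288.1·0.73165 = 210.789.
B = 255 by definition for t > 66.
Rounded: (190, 211, 255).
In hex: #BED3FF.

#BED3FF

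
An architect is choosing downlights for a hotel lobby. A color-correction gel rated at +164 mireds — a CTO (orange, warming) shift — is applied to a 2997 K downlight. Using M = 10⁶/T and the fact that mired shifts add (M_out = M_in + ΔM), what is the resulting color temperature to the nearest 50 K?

2000 K

M_in = 10⁶/2997 = 333.67 mireds.
M_out = 333.67 + (+164) = 497.67 mireds.
T_out = 10⁶/497.67 = 2009.4 K → 2000 K.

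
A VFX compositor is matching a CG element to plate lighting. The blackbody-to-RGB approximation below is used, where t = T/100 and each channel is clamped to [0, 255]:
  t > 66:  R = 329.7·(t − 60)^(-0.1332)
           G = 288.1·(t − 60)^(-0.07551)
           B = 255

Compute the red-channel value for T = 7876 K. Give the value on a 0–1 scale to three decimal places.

t = 7876/100 = 78.76; the t > 66 branch applies.
R = 329.7·(78.76 − 60)^(-0.1332) = 329.7·18.76^(-0.1332) = 329.7·0.67671 = 223.113.
On a 0–1 scale: 223.113/255 = 0.8750 → 0.875.

0.875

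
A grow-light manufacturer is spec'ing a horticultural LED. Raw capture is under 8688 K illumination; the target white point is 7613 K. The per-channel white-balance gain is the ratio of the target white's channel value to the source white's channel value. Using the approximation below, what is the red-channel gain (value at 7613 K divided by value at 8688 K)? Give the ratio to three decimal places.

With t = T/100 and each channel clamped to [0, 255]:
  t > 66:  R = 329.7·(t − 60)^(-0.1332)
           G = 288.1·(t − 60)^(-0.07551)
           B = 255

1.070

At 8688 K (t = 86.88):
  R = 329.7·(86.88 − 60)^(-0.1332) = 329.7·26.88^(-0.1332) = 329.7·0.64506 = 212.676.
At 7613 K (t = 76.13):
  R = 329.7·(76.13 − 60)^(-0.1332) = 329.7·16.13^(-0.1332) = 329.7·0.69047 = 227.647.
Gain = 227.647 / 212.676 = 1.0704 → 1.070.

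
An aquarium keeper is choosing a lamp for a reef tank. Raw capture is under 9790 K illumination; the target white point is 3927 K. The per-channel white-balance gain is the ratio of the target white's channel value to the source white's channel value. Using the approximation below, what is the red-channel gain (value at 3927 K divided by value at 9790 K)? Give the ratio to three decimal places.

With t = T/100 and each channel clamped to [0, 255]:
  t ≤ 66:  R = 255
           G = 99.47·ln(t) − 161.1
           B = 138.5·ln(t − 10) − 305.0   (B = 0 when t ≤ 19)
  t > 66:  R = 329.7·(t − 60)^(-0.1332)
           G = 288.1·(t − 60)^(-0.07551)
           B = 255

1.255

At 9790 K (t = 97.9):
  R = 329.7·(97.9 − 60)^(-0.1332) = 329.7·37.9^(-0.1332) = 329.7·0.61621 = 203.163.
At 3927 K (t = 39.27):
  R = 255 by definition for t ≤ 66.
Gain = 255.000 / 203.163 = 1.2552 → 1.255.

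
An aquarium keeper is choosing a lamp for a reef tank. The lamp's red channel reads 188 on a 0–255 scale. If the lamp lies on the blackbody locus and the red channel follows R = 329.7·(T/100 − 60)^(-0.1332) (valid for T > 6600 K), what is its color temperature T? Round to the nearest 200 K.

(t − 60)^(-0.1332) = 188/329.7 = 0.57022.
t − 60 = 0.57022^(1/-0.1332) = 0.57022^(-7.508) = 67.848, so t = 127.848.
T = 100·t = 12785 K → 12800 K to the nearest 200 K.

12800 K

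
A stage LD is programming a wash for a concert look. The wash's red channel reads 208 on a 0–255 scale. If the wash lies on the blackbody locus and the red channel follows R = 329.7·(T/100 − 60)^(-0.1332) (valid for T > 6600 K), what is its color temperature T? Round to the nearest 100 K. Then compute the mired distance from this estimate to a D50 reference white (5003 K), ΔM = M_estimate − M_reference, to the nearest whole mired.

-91 mireds

(t − 60)^(-0.1332) = 208/329.7 = 0.63088.
t − 60 = 0.63088^(1/-0.1332) = 0.63088^(-7.508) = 31.763, so t = 91.763.
T = 100·t = 9176 K → 9200 K to the nearest 100 K.
M_estimate = 10⁶/9200 = 108.70; M_reference = 10⁶/5003 = 199.88.
ΔM = 108.70 − 199.88 = -91.18 → -91 mireds.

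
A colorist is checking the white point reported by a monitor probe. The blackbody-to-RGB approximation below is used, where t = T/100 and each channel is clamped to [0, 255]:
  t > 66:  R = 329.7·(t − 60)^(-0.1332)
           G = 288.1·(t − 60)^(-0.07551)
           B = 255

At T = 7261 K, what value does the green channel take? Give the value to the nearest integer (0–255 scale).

238

t = 7261/100 = 72.61; the t > 66 branch applies.
G = 288.1·(72.61 − 60)^(-0.07551) = 288.1·12.61^(-0.07551) = 288.1·0.82582 = 237.919.
Rounded: 238.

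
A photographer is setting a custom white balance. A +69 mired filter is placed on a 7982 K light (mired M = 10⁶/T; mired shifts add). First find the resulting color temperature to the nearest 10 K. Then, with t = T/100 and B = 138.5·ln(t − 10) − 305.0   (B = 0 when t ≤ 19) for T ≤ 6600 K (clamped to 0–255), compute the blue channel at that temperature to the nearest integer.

211

M_in = 10⁶/7982 = 125.28; M_out = 125.28 + (+69) = 194.28.
T_out = 10⁶/194.28 = 5147.2 K → 5150 K; t = 51.5.
B = 138.5·ln(51.5 − 10) − 305.0 = 138.5·ln 41.5 − 305.0 = 138.5·3.7257 − 305.0 = 211.009.
Rounded: 211.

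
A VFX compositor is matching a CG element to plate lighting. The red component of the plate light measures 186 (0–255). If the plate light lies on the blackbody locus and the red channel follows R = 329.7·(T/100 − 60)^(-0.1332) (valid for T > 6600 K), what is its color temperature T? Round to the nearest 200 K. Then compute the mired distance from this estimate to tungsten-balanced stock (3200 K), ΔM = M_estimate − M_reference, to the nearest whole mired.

-238 mireds

(t − 60)^(-0.1332) = 186/329.7 = 0.56415.
t − 60 = 0.56415^(1/-0.1332) = 0.56415^(-7.508) = 73.521, so t = 133.521.
T = 100·t = 13352 K → 13400 K to the nearest 200 K.
M_estimate = 10⁶/13400 = 74.63; M_reference = 10⁶/3200 = 312.50.
ΔM = 74.63 − 312.50 = -237.87 → -238 mireds.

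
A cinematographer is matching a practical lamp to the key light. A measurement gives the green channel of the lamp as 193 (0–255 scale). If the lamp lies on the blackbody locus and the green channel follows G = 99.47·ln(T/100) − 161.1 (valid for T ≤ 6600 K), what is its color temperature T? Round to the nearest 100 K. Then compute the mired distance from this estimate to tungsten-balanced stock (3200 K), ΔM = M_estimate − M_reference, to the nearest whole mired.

ln t = (193 + 161.1) / 99.47 = 3.5599.
t = e^3.5599 = 35.159.
T = 100·t = 3516 K → 3500 K to the nearest 100 K.
M_estimate = 10⁶/3500 = 285.71; M_reference = 10⁶/3200 = 312.50.
ΔM = 285.71 − 312.50 = -26.79 → -27 mireds.

-27 mireds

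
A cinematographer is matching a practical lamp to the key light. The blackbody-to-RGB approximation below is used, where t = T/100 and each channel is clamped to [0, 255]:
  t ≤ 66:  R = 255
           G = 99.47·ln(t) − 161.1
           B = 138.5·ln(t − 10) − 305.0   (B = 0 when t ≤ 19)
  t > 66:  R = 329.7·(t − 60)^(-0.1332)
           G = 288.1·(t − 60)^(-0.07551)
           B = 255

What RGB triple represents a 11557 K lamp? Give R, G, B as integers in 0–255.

R=193, G=213, B=255

t = 11557/100 = 115.57; the t > 66 branch applies.
R = 329.7·(115.57 − 60)^(-0.1332) = 329.7·55.57^(-0.1332) = 329.7·0.58558 = 193.066.
G = 288.1·(115.57 − 60)^(-0.07551) = 288.1·55.57^(-0.07551) = 288.1·0.73832 = 212.711.
B = 255 by definition for t > 66.
Rounded: (193, 213, 255).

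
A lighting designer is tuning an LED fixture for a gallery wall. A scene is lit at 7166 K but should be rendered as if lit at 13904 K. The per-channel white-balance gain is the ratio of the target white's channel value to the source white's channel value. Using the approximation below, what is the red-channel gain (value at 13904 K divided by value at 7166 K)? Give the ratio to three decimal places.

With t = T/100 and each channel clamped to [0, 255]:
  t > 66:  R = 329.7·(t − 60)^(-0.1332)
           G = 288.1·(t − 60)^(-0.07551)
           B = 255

0.775

At 7166 K (t = 71.66):
  R = 329.7·(71.66 − 60)^(-0.1332) = 329.7·11.66^(-0.1332) = 329.7·0.72097 = 237.703.
At 13904 K (t = 139.04):
  R = 329.7·(139.04 − 60)^(-0.1332) = 329.7·79.04^(-0.1332) = 329.7·0.55874 = 184.215.
Gain = 184.215 / 237.703 = 0.7750 → 0.775.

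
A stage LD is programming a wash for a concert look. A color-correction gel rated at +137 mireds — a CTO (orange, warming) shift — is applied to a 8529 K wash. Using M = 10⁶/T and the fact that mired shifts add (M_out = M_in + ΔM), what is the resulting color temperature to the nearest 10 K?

3930 K

M_in = 10⁶/8529 = 117.25 mireds.
M_out = 117.25 + (+137) = 254.25 mireds.
T_out = 10⁶/254.25 = 3933.2 K → 3930 K.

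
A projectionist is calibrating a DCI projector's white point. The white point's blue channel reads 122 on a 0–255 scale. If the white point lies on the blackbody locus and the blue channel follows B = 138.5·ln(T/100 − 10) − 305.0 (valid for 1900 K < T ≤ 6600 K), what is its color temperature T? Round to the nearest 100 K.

ln(t − 10) = (122 + 305.0) / 138.5 = 3.0830.
t − 10 = e^3.0830 = 21.824, so t = 31.824.
T = 100·t = 3182 K → 3200 K to the nearest 100 K.

3200 K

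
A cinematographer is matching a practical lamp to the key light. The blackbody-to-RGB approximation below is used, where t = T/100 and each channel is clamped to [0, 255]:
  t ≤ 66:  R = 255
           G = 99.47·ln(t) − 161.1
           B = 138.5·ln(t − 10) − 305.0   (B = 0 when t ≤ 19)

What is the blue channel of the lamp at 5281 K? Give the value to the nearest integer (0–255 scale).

t = 5281/100 = 52.81; the t ≤ 66 branch applies.
B = 138.5·ln(52.81 − 10) − 305.0 = 138.5·ln 42.81 − 305.0 = 138.5·3.7568 − 305.0 = 215.313.
Rounded: 215.

215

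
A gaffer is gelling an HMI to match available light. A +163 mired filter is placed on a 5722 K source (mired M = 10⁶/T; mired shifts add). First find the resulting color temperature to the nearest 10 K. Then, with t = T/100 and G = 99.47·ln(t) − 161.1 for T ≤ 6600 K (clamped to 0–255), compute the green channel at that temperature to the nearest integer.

M_in = 10⁶/5722 = 174.76; M_out = 174.76 + (+163) = 337.76.
T_out = 10⁶/337.76 = 2960.6 K → 2960 K; t = 29.6.
G = 99.47·ln 29.6 − 161.1 = 99.47·3.3878 − 161.1 = 175.882.
Rounded: 176.

176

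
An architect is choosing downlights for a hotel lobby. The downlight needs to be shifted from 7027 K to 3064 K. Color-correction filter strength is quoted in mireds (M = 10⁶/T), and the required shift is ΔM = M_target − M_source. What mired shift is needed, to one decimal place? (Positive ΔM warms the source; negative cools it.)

M_source = 10⁶/7027 = 142.308; M_target = 10⁶/3064 = 326.371.
ΔM = 326.371 − 142.308 = 184.063 → +184.1 mireds, a warming shift.

+184.1 mireds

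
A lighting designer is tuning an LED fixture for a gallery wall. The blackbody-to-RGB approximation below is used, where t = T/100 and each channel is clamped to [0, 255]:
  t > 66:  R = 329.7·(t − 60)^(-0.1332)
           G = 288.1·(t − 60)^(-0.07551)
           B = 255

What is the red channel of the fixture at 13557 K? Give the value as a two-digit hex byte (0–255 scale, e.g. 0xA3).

t = 13557/100 = 135.57; the t > 66 branch applies.
R = 329.7·(135.57 − 60)^(-0.1332) = 329.7·75.57^(-0.1332) = 329.7·0.56209 = 185.320.
Rounded: 185; in hex, 0xB9.

0xB9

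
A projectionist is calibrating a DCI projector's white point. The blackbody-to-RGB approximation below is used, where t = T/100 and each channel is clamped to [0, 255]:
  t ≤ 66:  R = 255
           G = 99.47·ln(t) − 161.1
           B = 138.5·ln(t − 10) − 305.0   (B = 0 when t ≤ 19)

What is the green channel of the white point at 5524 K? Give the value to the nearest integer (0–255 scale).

238

t = 5524/100 = 55.24; the t ≤ 66 branch applies.
G = 99.47·ln 55.24 − 161.1 = 99.47·4.0117 − 161.1 = 237.943.
Rounded: 238.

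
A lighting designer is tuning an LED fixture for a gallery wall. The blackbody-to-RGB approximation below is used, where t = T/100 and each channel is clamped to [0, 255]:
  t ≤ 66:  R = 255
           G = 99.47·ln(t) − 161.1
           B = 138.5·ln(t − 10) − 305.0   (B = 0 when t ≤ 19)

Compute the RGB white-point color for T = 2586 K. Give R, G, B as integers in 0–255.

t = 2586/100 = 25.86; the t ≤ 66 branch applies.
R = 255 by definition for t ≤ 66.
G = 99.47·ln 25.86 − 161.1 = 99.47·3.2527 − 161.1 = 162.446.
B = 138.5·ln(25.86 − 10) − 305.0 = 138.5·ln 15.86 − 305.0 = 138.5·2.7638 − 305.0 = 77.786.
Rounded: (255, 162, 78).

R=255, G=162, B=78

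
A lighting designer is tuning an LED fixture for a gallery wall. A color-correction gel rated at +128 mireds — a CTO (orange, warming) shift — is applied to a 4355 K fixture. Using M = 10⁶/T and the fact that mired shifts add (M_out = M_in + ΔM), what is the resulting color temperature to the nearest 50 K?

2800 K

M_in = 10⁶/4355 = 229.62 mireds.
M_out = 229.62 + (+128) = 357.62 mireds.
T_out = 10⁶/357.62 = 2796.3 K → 2800 K.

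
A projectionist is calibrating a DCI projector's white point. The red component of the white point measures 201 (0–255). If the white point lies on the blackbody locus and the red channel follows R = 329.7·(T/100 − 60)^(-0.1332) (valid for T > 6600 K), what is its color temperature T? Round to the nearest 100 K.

10100 K

(t − 60)^(-0.1332) = 201/329.7 = 0.60965.
t − 60 = 0.60965^(1/-0.1332) = 0.60965^(-7.508) = 41.071, so t = 101.071.
T = 100·t = 10107 K → 10100 K to the nearest 100 K.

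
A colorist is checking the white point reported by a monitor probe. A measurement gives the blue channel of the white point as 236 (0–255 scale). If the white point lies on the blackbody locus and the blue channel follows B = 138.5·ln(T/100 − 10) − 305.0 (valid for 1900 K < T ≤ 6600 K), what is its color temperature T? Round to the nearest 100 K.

ln(t − 10) = (236 + 305.0) / 138.5 = 3.9061.
t − 10 = e^3.9061 = 49.707, so t = 59.707.
T = 100·t = 5971 K → 6000 K to the nearest 100 K.

6000 K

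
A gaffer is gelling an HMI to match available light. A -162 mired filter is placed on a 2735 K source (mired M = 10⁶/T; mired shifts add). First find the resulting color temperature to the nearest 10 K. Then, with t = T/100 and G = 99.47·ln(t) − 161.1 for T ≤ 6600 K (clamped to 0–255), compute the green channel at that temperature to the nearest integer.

226

M_in = 10⁶/2735 = 365.63; M_out = 365.63 + (-162) = 203.63.
T_out = 10⁶/203.63 = 4910.9 K → 4910 K; t = 49.1.
G = 99.47·ln 49.1 − 161.1 = 99.47·3.8939 − 161.1 = 226.222.
Rounded: 226.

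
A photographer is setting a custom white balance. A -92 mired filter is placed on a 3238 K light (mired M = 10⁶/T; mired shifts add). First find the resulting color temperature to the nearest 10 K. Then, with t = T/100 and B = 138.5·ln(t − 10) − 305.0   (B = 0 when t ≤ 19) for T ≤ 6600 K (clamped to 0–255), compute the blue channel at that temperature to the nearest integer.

192

M_in = 10⁶/3238 = 308.83; M_out = 308.83 + (-92) = 216.83.
T_out = 10⁶/216.83 = 4611.9 K → 4610 K; t = 46.1.
B = 138.5·ln(46.1 − 10) − 305.0 = 138.5·ln 36.1 − 305.0 = 138.5·3.5863 − 305.0 = 191.702.
Rounded: 192.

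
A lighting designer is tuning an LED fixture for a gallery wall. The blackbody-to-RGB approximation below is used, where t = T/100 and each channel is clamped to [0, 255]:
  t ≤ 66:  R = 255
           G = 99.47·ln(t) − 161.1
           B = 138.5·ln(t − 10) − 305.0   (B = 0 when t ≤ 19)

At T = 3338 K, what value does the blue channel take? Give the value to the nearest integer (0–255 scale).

132

t = 3338/100 = 33.38; the t ≤ 66 branch applies.
B = 138.5·ln(33.38 − 10) − 305.0 = 138.5·ln 23.38 − 305.0 = 138.5·3.1519 − 305.0 = 131.536.
Rounded: 132.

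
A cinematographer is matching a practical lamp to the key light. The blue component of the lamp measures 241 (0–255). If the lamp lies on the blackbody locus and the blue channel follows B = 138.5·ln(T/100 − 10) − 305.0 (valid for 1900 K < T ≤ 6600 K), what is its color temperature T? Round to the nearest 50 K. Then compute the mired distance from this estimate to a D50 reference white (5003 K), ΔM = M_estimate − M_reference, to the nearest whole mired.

-37 mireds

ln(t − 10) = (241 + 305.0) / 138.5 = 3.9422.
t − 10 = e^3.9422 = 51.534, so t = 61.534.
T = 100·t = 6153 K → 6150 K to the nearest 50 K.
M_estimate = 10⁶/6150 = 162.60; M_reference = 10⁶/5003 = 199.88.
ΔM = 162.60 − 199.88 = -37.28 → -37 mireds.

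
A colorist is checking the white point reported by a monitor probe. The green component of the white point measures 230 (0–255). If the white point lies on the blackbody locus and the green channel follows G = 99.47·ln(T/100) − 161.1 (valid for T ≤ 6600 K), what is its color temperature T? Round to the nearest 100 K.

ln t = (230 + 161.1) / 99.47 = 3.9318.
t = e^3.9318 = 51.001.
T = 100·t = 5100 K → 5100 K to the nearest 100 K.

5100 K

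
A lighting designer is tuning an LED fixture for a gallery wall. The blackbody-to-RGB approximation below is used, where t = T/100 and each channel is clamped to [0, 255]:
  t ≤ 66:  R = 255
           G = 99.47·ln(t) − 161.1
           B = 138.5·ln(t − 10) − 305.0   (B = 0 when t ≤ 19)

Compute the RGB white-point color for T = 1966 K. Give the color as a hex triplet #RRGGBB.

#FF8709

t = 1966/100 = 19.66; the t ≤ 66 branch applies.
R = 255 by definition for t ≤ 66.
G = 99.47·ln 19.66 − 161.1 = 99.47·2.9786 − 161.1 = 135.180.
B = 138.5·ln(19.66 − 10) − 305.0 = 138.5·ln 9.66 − 305.0 = 138.5·2.2680 − 305.0 = 9.117.
Rounded: (255, 135, 9).
In hex: #FF8709.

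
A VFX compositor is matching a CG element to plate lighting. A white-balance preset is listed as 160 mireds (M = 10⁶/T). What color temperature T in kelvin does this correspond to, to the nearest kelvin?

T = 10⁶ / 160 = 6250.00 K → 6250 K.

6250 K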